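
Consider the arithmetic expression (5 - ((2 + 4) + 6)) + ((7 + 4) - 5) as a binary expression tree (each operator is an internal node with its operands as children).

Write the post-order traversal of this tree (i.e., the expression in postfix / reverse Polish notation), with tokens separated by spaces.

5 2 4 + 6 + - 7 4 + 5 - +

Post-order on an expression tree gives postfix notation: for each operator, emit left operand, right operand, then the operator.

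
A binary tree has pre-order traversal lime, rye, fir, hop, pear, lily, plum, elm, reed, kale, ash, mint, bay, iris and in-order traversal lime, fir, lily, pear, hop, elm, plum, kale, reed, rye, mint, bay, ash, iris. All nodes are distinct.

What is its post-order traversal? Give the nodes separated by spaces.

The first element of pre-order is the root; it splits in-order into left and right subtrees.
Root lime: left subtree has 0 nodes { }, right has 13 {fir, lily, pear, hop, elm, plum, kale, reed, rye, mint, bay, ash, iris}.
  Root rye: left subtree has 8 nodes {fir, lily, pear, hop, elm, plum, kale, reed}, right has 4 {mint, bay, ash, iris}.
    Root fir: left subtree has 0 nodes { }, right has 7 {lily, pear, hop, elm, plum, kale, reed}.
      Root hop: left subtree has 2 nodes {lily, pear}, right has 4 {elm, plum, kale, reed}.
        Root pear: left subtree has 1 node {lily}, right has 0 { }.
        Root plum: left subtree has 1 node {elm}, right has 2 {kale, reed}.
          Root reed: left subtree has 1 node {kale}, right has 0 { }.
    Root ash: left subtree has 2 nodes {mint, bay}, right has 1 {iris}.
      Root mint: left subtree has 0 nodes { }, right has 1 {bay}.

lily pear elm kale reed plum hop fir bay mint iris ash rye lime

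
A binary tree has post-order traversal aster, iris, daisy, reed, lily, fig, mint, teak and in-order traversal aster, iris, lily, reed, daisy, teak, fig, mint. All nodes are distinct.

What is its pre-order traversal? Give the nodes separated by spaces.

teak lily iris aster reed daisy mint fig

The last element of post-order is the root; it splits in-order into left and right subtrees.
Root teak: left subtree has 5 nodes {aster, iris, lily, reed, daisy}, right has 2 {fig, mint}.
  Root lily: left subtree has 2 nodes {aster, iris}, right has 2 {reed, daisy}.
    Root iris: left subtree has 1 node {aster}, right has 0 { }.
    Root reed: left subtree has 0 nodes { }, right has 1 {daisy}.
  Root mint: left subtree has 1 node {fig}, right has 0 { }.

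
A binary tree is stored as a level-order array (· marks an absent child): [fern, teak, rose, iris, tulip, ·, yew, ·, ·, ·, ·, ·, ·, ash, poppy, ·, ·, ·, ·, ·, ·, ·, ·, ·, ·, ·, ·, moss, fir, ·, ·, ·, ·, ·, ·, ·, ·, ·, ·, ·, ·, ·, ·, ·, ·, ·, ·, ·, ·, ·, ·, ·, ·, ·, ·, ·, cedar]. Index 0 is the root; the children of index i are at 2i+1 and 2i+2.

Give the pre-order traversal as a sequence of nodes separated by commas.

fern, teak, iris, tulip, rose, yew, ash, moss, cedar, fir, poppy

Pre-order visits the node, then its left subtree, then its right subtree.
Visit fern.
At fern: go left to teak.
  Visit teak.
  At teak: go left to iris.
    iris is a leaf — visit iris.
  At teak: go right to tulip.
    tulip is a leaf — visit tulip.
At fern: go right to rose.
  Visit rose.
  At rose: no left child.
  At rose: go right to yew.
    Visit yew.
    At yew: go left to ash.
      Visit ash.
      At ash: go left to moss.
        Visit moss.
        At moss: no left child.
        At moss: go right to cedar.
          cedar is a leaf — visit cedar.
      At ash: go right to fir.
        fir is a leaf — visit fir.
    At yew: go right to poppy.
      poppy is a leaf — visit poppy.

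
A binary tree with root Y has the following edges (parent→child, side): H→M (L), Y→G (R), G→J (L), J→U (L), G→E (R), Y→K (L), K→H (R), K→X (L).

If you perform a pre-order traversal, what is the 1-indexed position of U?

8

Pre-order visits the node, then its left subtree, then its right subtree.
Visit Y.
At Y: go left to K.
  Visit K.
  At K: go left to X.
    X is a leaf — visit X.
  At K: go right to H.
    Visit H.
    At H: go left to M.
      M is a leaf — visit M.
    At H: no right child.
At Y: go right to G.
  Visit G.
  At G: go left to J.
    Visit J.
    At J: go left to U.
      U is a leaf — visit U.
    At J: no right child.
  At G: go right to E.
    E is a leaf — visit E.
Full pre-order sequence: Y, K, X, H, M, G, J, U, E.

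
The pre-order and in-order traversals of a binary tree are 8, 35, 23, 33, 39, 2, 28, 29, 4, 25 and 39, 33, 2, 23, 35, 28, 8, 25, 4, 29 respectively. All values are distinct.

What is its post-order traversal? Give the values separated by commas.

39, 2, 33, 23, 28, 35, 25, 4, 29, 8

The first element of pre-order is the root; it splits in-order into left and right subtrees.
Root 8: left subtree has 6 nodes {39, 33, 2, 23, 35, 28}, right has 3 {25, 4, 29}.
  Root 35: left subtree has 4 nodes {39, 33, 2, 23}, right has 1 {28}.
    Root 23: left subtree has 3 nodes {39, 33, 2}, right has 0 { }.
      Root 33: left subtree has 1 node {39}, right has 1 {2}.
  Root 29: left subtree has 2 nodes {25, 4}, right has 0 { }.
    Root 4: left subtree has 1 node {25}, right has 0 { }.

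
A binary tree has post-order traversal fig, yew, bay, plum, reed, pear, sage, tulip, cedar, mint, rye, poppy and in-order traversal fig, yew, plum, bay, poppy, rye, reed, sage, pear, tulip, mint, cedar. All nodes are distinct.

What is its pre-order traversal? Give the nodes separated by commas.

The last element of post-order is the root; it splits in-order into left and right subtrees.
Root poppy: left subtree has 4 nodes {fig, yew, plum, bay}, right has 7 {rye, reed, sage, pear, tulip, mint, cedar}.
  Root plum: left subtree has 2 nodes {fig, yew}, right has 1 {bay}.
    Root yew: left subtree has 1 node {fig}, right has 0 { }.
  Root rye: left subtree has 0 nodes { }, right has 6 {reed, sage, pear, tulip, mint, cedar}.
    Root mint: left subtree has 4 nodes {reed, sage, pear, tulip}, right has 1 {cedar}.
      Root tulip: left subtree has 3 nodes {reed, sage, pear}, right has 0 { }.
        Root sage: left subtree has 1 node {reed}, right has 1 {pear}.

poppy, plum, yew, fig, bay, rye, mint, tulip, sage, reed, pear, cedar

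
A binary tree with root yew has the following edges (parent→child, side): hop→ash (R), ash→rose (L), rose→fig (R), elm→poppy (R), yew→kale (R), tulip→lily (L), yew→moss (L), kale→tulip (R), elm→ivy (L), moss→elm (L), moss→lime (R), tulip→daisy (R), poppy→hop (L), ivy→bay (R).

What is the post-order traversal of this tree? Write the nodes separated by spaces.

Post-order visits the left subtree, then the right subtree, then the node.
At yew: go left to moss.
  At moss: go left to elm.
    At elm: go left to ivy.
      At ivy: no left child.
      At ivy: go right to bay.
        bay is a leaf — visit bay.
      Visit ivy.
    At elm: go right to poppy.
      At poppy: go left to hop.
        At hop: no left child.
        At hop: go right to ash.
          At ash: go left to rose.
            At rose: no left child.
            At rose: go right to fig.
              fig is a leaf — visit fig.
            Visit rose.
          At ash: no right child.
          Visit ash.
        Visit hop.
      At poppy: no right child.
      Visit poppy.
    Visit elm.
  At moss: go right to lime.
    lime is a leaf — visit lime.
  Visit moss.
At yew: go right to kale.
  At kale: no left child.
  At kale: go right to tulip.
    At tulip: go left to lily.
      lily is a leaf — visit lily.
    At tulip: go right to daisy.
      daisy is a leaf — visit daisy.
    Visit tulip.
  Visit kale.
Visit yew.

bay ivy fig rose ash hop poppy elm lime moss lily daisy tulip kale yew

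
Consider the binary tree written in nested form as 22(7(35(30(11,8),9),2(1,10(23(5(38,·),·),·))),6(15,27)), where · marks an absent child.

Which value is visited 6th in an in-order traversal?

7

In-order visits the left subtree, then the node, then the right subtree.
At 22: go left to 7.
  At 7: go left to 35.
    At 35: go left to 30.
      At 30: go left to 11.
        11 is a leaf — visit 11.
      Visit 30.
      At 30: go right to 8.
        8 is a leaf — visit 8.
    Visit 35.
    At 35: go right to 9.
      9 is a leaf — visit 9.
  Visit 7.
  At 7: go right to 2.
    At 2: go left to 1.
      1 is a leaf — visit 1.
    Visit 2.
    At 2: go right to 10.
      At 10: go left to 23.
        At 23: go left to 5.
          At 5: go left to 38.
            38 is a leaf — visit 38.
          Visit 5.
          At 5: no right child.
        Visit 23.
        At 23: no right child.
      Visit 10.
      At 10: no right child.
Visit 22.
At 22: go right to 6.
  At 6: go left to 15.
    15 is a leaf — visit 15.
  Visit 6.
  At 6: go right to 27.
    27 is a leaf — visit 27.
Full in-order sequence: 11, 30, 8, 35, 9, 7, 1, 2, 38, 5, 23, 10, 22, 15, 6, 27.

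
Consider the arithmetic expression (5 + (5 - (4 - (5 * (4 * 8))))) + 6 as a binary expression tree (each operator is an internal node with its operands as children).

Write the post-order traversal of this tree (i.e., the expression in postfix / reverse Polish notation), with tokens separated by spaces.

5 5 4 5 4 8 * * - - + 6 +

Post-order on an expression tree gives postfix notation: for each operator, emit left operand, right operand, then the operator.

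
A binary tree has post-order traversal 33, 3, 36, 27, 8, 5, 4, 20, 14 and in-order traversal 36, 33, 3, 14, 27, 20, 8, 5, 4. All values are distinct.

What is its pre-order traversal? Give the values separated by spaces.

14 36 3 33 20 27 4 5 8

The last element of post-order is the root; it splits in-order into left and right subtrees.
Root 14: left subtree has 3 nodes {36, 33, 3}, right has 5 {27, 20, 8, 5, 4}.
  Root 36: left subtree has 0 nodes { }, right has 2 {33, 3}.
    Root 3: left subtree has 1 node {33}, right has 0 { }.
  Root 20: left subtree has 1 node {27}, right has 3 {8, 5, 4}.
    Root 4: left subtree has 2 nodes {8, 5}, right has 0 { }.
      Root 5: left subtree has 1 node {8}, right has 0 { }.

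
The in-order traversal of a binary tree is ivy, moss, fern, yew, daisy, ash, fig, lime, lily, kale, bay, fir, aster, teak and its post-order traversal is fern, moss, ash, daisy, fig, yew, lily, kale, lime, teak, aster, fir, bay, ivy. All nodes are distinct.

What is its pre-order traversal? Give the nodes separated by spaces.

The last element of post-order is the root; it splits in-order into left and right subtrees.
Root ivy: left subtree has 0 nodes { }, right has 13 {moss, fern, yew, daisy, ash, fig, lime, lily, kale, bay, fir, aster, teak}.
  Root bay: left subtree has 9 nodes {moss, fern, yew, daisy, ash, fig, lime, lily, kale}, right has 3 {fir, aster, teak}.
    Root lime: left subtree has 6 nodes {moss, fern, yew, daisy, ash, fig}, right has 2 {lily, kale}.
      Root yew: left subtree has 2 nodes {moss, fern}, right has 3 {daisy, ash, fig}.
        Root moss: left subtree has 0 nodes { }, right has 1 {fern}.
        Root fig: left subtree has 2 nodes {daisy, ash}, right has 0 { }.
          Root daisy: left subtree has 0 nodes { }, right has 1 {ash}.
      Root kale: left subtree has 1 node {lily}, right has 0 { }.
    Root fir: left subtree has 0 nodes { }, right has 2 {aster, teak}.
      Root aster: left subtree has 0 nodes { }, right has 1 {teak}.

ivy bay lime yew moss fern fig daisy ash kale lily fir aster teak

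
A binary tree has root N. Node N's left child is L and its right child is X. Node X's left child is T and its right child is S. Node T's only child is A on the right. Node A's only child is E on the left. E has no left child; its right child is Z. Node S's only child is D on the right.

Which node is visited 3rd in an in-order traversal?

T

In-order visits the left subtree, then the node, then the right subtree.
At N: go left to L.
  L is a leaf — visit L.
Visit N.
At N: go right to X.
  At X: go left to T.
    At T: no left child.
    Visit T.
    At T: go right to A.
      At A: go left to E.
        At E: no left child.
        Visit E.
        At E: go right to Z.
          Z is a leaf — visit Z.
      Visit A.
      At A: no right child.
  Visit X.
  At X: go right to S.
    At S: no left child.
    Visit S.
    At S: go right to D.
      D is a leaf — visit D.
Full in-order sequence: L, N, T, E, Z, A, X, S, D.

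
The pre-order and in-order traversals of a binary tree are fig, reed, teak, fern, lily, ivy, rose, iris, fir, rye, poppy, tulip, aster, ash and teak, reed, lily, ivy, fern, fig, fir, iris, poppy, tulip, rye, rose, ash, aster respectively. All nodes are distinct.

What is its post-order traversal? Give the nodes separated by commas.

teak, ivy, lily, fern, reed, fir, tulip, poppy, rye, iris, ash, aster, rose, fig

The first element of pre-order is the root; it splits in-order into left and right subtrees.
Root fig: left subtree has 5 nodes {teak, reed, lily, ivy, fern}, right has 8 {fir, iris, poppy, tulip, rye, rose, ash, aster}.
  Root reed: left subtree has 1 node {teak}, right has 3 {lily, ivy, fern}.
    Root fern: left subtree has 2 nodes {lily, ivy}, right has 0 { }.
      Root lily: left subtree has 0 nodes { }, right has 1 {ivy}.
  Root rose: left subtree has 5 nodes {fir, iris, poppy, tulip, rye}, right has 2 {ash, aster}.
    Root iris: left subtree has 1 node {fir}, right has 3 {poppy, tulip, rye}.
      Root rye: left subtree has 2 nodes {poppy, tulip}, right has 0 { }.
        Root poppy: left subtree has 0 nodes { }, right has 1 {tulip}.
    Root aster: left subtree has 1 node {ash}, right has 0 { }.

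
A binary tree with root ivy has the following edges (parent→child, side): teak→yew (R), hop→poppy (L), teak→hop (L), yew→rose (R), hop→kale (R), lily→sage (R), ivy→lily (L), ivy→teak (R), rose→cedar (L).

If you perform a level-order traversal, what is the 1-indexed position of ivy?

Level-order visits nodes level by level from the root, left to right within each level.
Level 0: ivy
Level 1: lily, teak
Level 2: sage, hop, yew
Level 3: poppy, kale, rose
Level 4: cedar
Full level-order sequence: ivy, lily, teak, sage, hop, yew, poppy, kale, rose, cedar.

1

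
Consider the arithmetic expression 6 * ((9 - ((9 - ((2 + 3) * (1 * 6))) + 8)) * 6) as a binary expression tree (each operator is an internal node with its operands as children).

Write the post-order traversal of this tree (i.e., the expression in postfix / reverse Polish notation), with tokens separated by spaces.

6 9 9 2 3 + 1 6 * * - 8 + - 6 * *

Post-order on an expression tree gives postfix notation: for each operator, emit left operand, right operand, then the operator.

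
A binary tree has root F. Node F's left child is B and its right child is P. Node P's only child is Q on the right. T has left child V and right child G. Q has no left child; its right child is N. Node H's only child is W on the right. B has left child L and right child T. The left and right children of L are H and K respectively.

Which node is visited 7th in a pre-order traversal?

T

Pre-order visits the node, then its left subtree, then its right subtree.
Visit F.
At F: go left to B.
  Visit B.
  At B: go left to L.
    Visit L.
    At L: go left to H.
      Visit H.
      At H: no left child.
      At H: go right to W.
        W is a leaf — visit W.
    At L: go right to K.
      K is a leaf — visit K.
  At B: go right to T.
    Visit T.
    At T: go left to V.
      V is a leaf — visit V.
    At T: go right to G.
      G is a leaf — visit G.
At F: go right to P.
  Visit P.
  At P: no left child.
  At P: go right to Q.
    Visit Q.
    At Q: no left child.
    At Q: go right to N.
      N is a leaf — visit N.
Full pre-order sequence: F, B, L, H, W, K, T, V, G, P, Q, N.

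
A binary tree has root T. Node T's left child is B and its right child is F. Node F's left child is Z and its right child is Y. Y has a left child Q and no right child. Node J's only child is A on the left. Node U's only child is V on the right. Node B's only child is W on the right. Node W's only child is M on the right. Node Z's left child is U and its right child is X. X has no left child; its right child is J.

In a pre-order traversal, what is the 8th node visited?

V

Pre-order visits the node, then its left subtree, then its right subtree.
Visit T.
At T: go left to B.
  Visit B.
  At B: no left child.
  At B: go right to W.
    Visit W.
    At W: no left child.
    At W: go right to M.
      M is a leaf — visit M.
At T: go right to F.
  Visit F.
  At F: go left to Z.
    Visit Z.
    At Z: go left to U.
      Visit U.
      At U: no left child.
      At U: go right to V.
        V is a leaf — visit V.
    At Z: go right to X.
      Visit X.
      At X: no left child.
      At X: go right to J.
        Visit J.
        At J: go left to A.
          A is a leaf — visit A.
        At J: no right child.
  At F: go right to Y.
    Visit Y.
    At Y: go left to Q.
      Q is a leaf — visit Q.
    At Y: no right child.
Full pre-order sequence: T, B, W, M, F, Z, U, V, X, J, A, Y, Q.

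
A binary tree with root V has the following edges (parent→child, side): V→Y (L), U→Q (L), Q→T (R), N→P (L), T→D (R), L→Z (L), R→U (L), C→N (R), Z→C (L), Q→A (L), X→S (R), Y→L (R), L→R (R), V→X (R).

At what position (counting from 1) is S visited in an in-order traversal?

15

In-order visits the left subtree, then the node, then the right subtree.
At V: go left to Y.
  At Y: no left child.
  Visit Y.
  At Y: go right to L.
    At L: go left to Z.
      At Z: go left to C.
        At C: no left child.
        Visit C.
        At C: go right to N.
          At N: go left to P.
            P is a leaf — visit P.
          Visit N.
          At N: no right child.
      Visit Z.
      At Z: no right child.
    Visit L.
    At L: go right to R.
      At R: go left to U.
        At U: go left to Q.
          At Q: go left to A.
            A is a leaf — visit A.
          Visit Q.
          At Q: go right to T.
            At T: no left child.
            Visit T.
            At T: go right to D.
              D is a leaf — visit D.
        Visit U.
        At U: no right child.
      Visit R.
      At R: no right child.
Visit V.
At V: go right to X.
  At X: no left child.
  Visit X.
  At X: go right to S.
    S is a leaf — visit S.
Full in-order sequence: Y, C, P, N, Z, L, A, Q, T, D, U, R, V, X, S.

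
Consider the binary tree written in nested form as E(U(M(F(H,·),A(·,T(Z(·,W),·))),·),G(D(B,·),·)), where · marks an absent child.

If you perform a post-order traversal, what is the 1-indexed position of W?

Post-order visits the left subtree, then the right subtree, then the node.
At E: go left to U.
  At U: go left to M.
    At M: go left to F.
      At F: go left to H.
        H is a leaf — visit H.
      At F: no right child.
      Visit F.
    At M: go right to A.
      At A: no left child.
      At A: go right to T.
        At T: go left to Z.
          At Z: no left child.
          At Z: go right to W.
            W is a leaf — visit W.
          Visit Z.
        At T: no right child.
        Visit T.
      Visit A.
    Visit M.
  At U: no right child.
  Visit U.
At E: go right to G.
  At G: go left to D.
    At D: go left to B.
      B is a leaf — visit B.
    At D: no right child.
    Visit D.
  At G: no right child.
  Visit G.
Visit E.
Full post-order sequence: H, F, W, Z, T, A, M, U, B, D, G, E.

3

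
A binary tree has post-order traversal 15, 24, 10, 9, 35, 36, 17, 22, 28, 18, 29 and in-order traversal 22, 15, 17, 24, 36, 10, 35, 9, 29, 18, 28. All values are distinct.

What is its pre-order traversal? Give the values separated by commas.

The last element of post-order is the root; it splits in-order into left and right subtrees.
Root 29: left subtree has 8 nodes {22, 15, 17, 24, 36, 10, 35, 9}, right has 2 {18, 28}.
  Root 22: left subtree has 0 nodes { }, right has 7 {15, 17, 24, 36, 10, 35, 9}.
    Root 17: left subtree has 1 node {15}, right has 5 {24, 36, 10, 35, 9}.
      Root 36: left subtree has 1 node {24}, right has 3 {10, 35, 9}.
        Root 35: left subtree has 1 node {10}, right has 1 {9}.
  Root 18: left subtree has 0 nodes { }, right has 1 {28}.

29, 22, 17, 15, 36, 24, 35, 10, 9, 18, 28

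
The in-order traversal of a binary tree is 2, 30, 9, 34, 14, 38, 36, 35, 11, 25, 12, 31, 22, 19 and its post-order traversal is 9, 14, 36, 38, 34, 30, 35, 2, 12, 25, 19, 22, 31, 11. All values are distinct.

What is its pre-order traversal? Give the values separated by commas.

11, 2, 35, 30, 34, 9, 38, 14, 36, 31, 25, 12, 22, 19

The last element of post-order is the root; it splits in-order into left and right subtrees.
Root 11: left subtree has 8 nodes {2, 30, 9, 34, 14, 38, 36, 35}, right has 5 {25, 12, 31, 22, 19}.
  Root 2: left subtree has 0 nodes { }, right has 7 {30, 9, 34, 14, 38, 36, 35}.
    Root 35: left subtree has 6 nodes {30, 9, 34, 14, 38, 36}, right has 0 { }.
      Root 30: left subtree has 0 nodes { }, right has 5 {9, 34, 14, 38, 36}.
        Root 34: left subtree has 1 node {9}, right has 3 {14, 38, 36}.
          Root 38: left subtree has 1 node {14}, right has 1 {36}.
  Root 31: left subtree has 2 nodes {25, 12}, right has 2 {22, 19}.
    Root 25: left subtree has 0 nodes { }, right has 1 {12}.
    Root 22: left subtree has 0 nodes { }, right has 1 {19}.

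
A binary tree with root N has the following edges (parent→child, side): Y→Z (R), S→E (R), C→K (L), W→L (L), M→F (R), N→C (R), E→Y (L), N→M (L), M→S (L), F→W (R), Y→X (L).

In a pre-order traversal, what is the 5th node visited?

Pre-order visits the node, then its left subtree, then its right subtree.
Visit N.
At N: go left to M.
  Visit M.
  At M: go left to S.
    Visit S.
    At S: no left child.
    At S: go right to E.
      Visit E.
      At E: go left to Y.
        Visit Y.
        At Y: go left to X.
          X is a leaf — visit X.
        At Y: go right to Z.
          Z is a leaf — visit Z.
      At E: no right child.
  At M: go right to F.
    Visit F.
    At F: no left child.
    At F: go right to W.
      Visit W.
      At W: go left to L.
        L is a leaf — visit L.
      At W: no right child.
At N: go right to C.
  Visit C.
  At C: go left to K.
    K is a leaf — visit K.
  At C: no right child.
Full pre-order sequence: N, M, S, E, Y, X, Z, F, W, L, C, K.

Y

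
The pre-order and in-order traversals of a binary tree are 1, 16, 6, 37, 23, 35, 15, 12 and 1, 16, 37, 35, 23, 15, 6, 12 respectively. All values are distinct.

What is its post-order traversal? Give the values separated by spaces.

The first element of pre-order is the root; it splits in-order into left and right subtrees.
Root 1: left subtree has 0 nodes { }, right has 7 {16, 37, 35, 23, 15, 6, 12}.
  Root 16: left subtree has 0 nodes { }, right has 6 {37, 35, 23, 15, 6, 12}.
    Root 6: left subtree has 4 nodes {37, 35, 23, 15}, right has 1 {12}.
      Root 37: left subtree has 0 nodes { }, right has 3 {35, 23, 15}.
        Root 23: left subtree has 1 node {35}, right has 1 {15}.

35 15 23 37 12 6 16 1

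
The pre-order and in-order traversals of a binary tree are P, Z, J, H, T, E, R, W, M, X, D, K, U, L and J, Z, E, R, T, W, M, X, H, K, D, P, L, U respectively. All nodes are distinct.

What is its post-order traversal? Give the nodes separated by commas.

J, R, E, X, M, W, T, K, D, H, Z, L, U, P

The first element of pre-order is the root; it splits in-order into left and right subtrees.
Root P: left subtree has 11 nodes {J, Z, E, R, T, W, M, X, H, K, D}, right has 2 {L, U}.
  Root Z: left subtree has 1 node {J}, right has 9 {E, R, T, W, M, X, H, K, D}.
    Root H: left subtree has 6 nodes {E, R, T, W, M, X}, right has 2 {K, D}.
      Root T: left subtree has 2 nodes {E, R}, right has 3 {W, M, X}.
        Root E: left subtree has 0 nodes { }, right has 1 {R}.
        Root W: left subtree has 0 nodes { }, right has 2 {M, X}.
          Root M: left subtree has 0 nodes { }, right has 1 {X}.
      Root D: left subtree has 1 node {K}, right has 0 { }.
  Root U: left subtree has 1 node {L}, right has 0 { }.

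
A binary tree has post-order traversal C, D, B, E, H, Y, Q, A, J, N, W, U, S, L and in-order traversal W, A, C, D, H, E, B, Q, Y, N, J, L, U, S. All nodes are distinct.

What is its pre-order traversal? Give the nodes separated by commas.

The last element of post-order is the root; it splits in-order into left and right subtrees.
Root L: left subtree has 11 nodes {W, A, C, D, H, E, B, Q, Y, N, J}, right has 2 {U, S}.
  Root W: left subtree has 0 nodes { }, right has 10 {A, C, D, H, E, B, Q, Y, N, J}.
    Root N: left subtree has 8 nodes {A, C, D, H, E, B, Q, Y}, right has 1 {J}.
      Root A: left subtree has 0 nodes { }, right has 7 {C, D, H, E, B, Q, Y}.
        Root Q: left subtree has 5 nodes {C, D, H, E, B}, right has 1 {Y}.
          Root H: left subtree has 2 nodes {C, D}, right has 2 {E, B}.
            Root D: left subtree has 1 node {C}, right has 0 { }.
            Root E: left subtree has 0 nodes { }, right has 1 {B}.
  Root S: left subtree has 1 node {U}, right has 0 { }.

L, W, N, A, Q, H, D, C, E, B, Y, J, S, U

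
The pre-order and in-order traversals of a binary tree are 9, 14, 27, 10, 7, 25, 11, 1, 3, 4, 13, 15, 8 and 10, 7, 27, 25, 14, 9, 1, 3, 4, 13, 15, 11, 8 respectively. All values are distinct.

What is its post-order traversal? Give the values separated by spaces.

7 10 25 27 14 15 13 4 3 1 8 11 9

The first element of pre-order is the root; it splits in-order into left and right subtrees.
Root 9: left subtree has 5 nodes {10, 7, 27, 25, 14}, right has 7 {1, 3, 4, 13, 15, 11, 8}.
  Root 14: left subtree has 4 nodes {10, 7, 27, 25}, right has 0 { }.
    Root 27: left subtree has 2 nodes {10, 7}, right has 1 {25}.
      Root 10: left subtree has 0 nodes { }, right has 1 {7}.
  Root 11: left subtree has 5 nodes {1, 3, 4, 13, 15}, right has 1 {8}.
    Root 1: left subtree has 0 nodes { }, right has 4 {3, 4, 13, 15}.
      Root 3: left subtree has 0 nodes { }, right has 3 {4, 13, 15}.
        Root 4: left subtree has 0 nodes { }, right has 2 {13, 15}.
          Root 13: left subtree has 0 nodes { }, right has 1 {15}.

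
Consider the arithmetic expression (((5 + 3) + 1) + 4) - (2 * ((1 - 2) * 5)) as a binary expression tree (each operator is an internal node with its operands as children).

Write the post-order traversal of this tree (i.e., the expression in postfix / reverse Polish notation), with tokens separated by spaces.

5 3 + 1 + 4 + 2 1 2 - 5 * * -

Post-order on an expression tree gives postfix notation: for each operator, emit left operand, right operand, then the operator.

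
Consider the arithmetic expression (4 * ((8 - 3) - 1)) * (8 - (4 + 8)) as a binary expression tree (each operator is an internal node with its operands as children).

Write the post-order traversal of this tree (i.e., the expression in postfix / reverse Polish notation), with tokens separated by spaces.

4 8 3 - 1 - * 8 4 8 + - *

Post-order on an expression tree gives postfix notation: for each operator, emit left operand, right operand, then the operator.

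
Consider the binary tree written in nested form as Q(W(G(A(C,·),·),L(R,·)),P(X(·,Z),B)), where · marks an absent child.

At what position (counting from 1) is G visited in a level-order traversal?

Level-order visits nodes level by level from the root, left to right within each level.
Level 0: Q
Level 1: W, P
Level 2: G, L, X, B
Level 3: A, R, Z
Level 4: C
Full level-order sequence: Q, W, P, G, L, X, B, A, R, Z, C.

4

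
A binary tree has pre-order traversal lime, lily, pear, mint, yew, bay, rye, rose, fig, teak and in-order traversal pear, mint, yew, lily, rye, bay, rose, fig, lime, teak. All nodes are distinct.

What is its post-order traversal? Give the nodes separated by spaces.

yew mint pear rye fig rose bay lily teak lime

The first element of pre-order is the root; it splits in-order into left and right subtrees.
Root lime: left subtree has 8 nodes {pear, mint, yew, lily, rye, bay, rose, fig}, right has 1 {teak}.
  Root lily: left subtree has 3 nodes {pear, mint, yew}, right has 4 {rye, bay, rose, fig}.
    Root pear: left subtree has 0 nodes { }, right has 2 {mint, yew}.
      Root mint: left subtree has 0 nodes { }, right has 1 {yew}.
    Root bay: left subtree has 1 node {rye}, right has 2 {rose, fig}.
      Root rose: left subtree has 0 nodes { }, right has 1 {fig}.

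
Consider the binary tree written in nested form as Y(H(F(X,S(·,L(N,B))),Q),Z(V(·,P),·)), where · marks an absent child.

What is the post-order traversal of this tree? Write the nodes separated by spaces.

X N B L S F Q H P V Z Y

Post-order visits the left subtree, then the right subtree, then the node.
At Y: go left to H.
  At H: go left to F.
    At F: go left to X.
      X is a leaf — visit X.
    At F: go right to S.
      At S: no left child.
      At S: go right to L.
        At L: go left to N.
          N is a leaf — visit N.
        At L: go right to B.
          B is a leaf — visit B.
        Visit L.
      Visit S.
    Visit F.
  At H: go right to Q.
    Q is a leaf — visit Q.
  Visit H.
At Y: go right to Z.
  At Z: go left to V.
    At V: no left child.
    At V: go right to P.
      P is a leaf — visit P.
    Visit V.
  At Z: no right child.
  Visit Z.
Visit Y.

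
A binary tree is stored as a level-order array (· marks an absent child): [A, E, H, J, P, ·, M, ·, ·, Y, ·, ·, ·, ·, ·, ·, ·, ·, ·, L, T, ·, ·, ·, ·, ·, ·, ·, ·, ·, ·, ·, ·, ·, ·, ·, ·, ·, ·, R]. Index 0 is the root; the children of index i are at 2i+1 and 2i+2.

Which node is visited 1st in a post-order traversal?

J

Post-order visits the left subtree, then the right subtree, then the node.
At A: go left to E.
  At E: go left to J.
    J is a leaf — visit J.
  At E: go right to P.
    At P: go left to Y.
      At Y: go left to L.
        At L: go left to R.
          R is a leaf — visit R.
        At L: no right child.
        Visit L.
      At Y: go right to T.
        T is a leaf — visit T.
      Visit Y.
    At P: no right child.
    Visit P.
  Visit E.
At A: go right to H.
  At H: no left child.
  At H: go right to M.
    M is a leaf — visit M.
  Visit H.
Visit A.
Full post-order sequence: J, R, L, T, Y, P, E, M, H, A.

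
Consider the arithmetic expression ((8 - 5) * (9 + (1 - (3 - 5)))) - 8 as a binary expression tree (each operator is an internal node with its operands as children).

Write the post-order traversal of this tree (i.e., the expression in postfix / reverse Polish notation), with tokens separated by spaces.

Post-order on an expression tree gives postfix notation: for each operator, emit left operand, right operand, then the operator.

8 5 - 9 1 3 5 - - + * 8 -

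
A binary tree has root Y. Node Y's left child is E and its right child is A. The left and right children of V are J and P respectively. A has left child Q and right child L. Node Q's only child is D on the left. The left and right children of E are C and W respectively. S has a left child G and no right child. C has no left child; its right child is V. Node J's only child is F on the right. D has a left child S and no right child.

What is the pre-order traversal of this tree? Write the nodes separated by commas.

Y, E, C, V, J, F, P, W, A, Q, D, S, G, L

Pre-order visits the node, then its left subtree, then its right subtree.
Visit Y.
At Y: go left to E.
  Visit E.
  At E: go left to C.
    Visit C.
    At C: no left child.
    At C: go right to V.
      Visit V.
      At V: go left to J.
        Visit J.
        At J: no left child.
        At J: go right to F.
          F is a leaf — visit F.
      At V: go right to P.
        P is a leaf — visit P.
  At E: go right to W.
    W is a leaf — visit W.
At Y: go right to A.
  Visit A.
  At A: go left to Q.
    Visit Q.
    At Q: go left to D.
      Visit D.
      At D: go left to S.
        Visit S.
        At S: go left to G.
          G is a leaf — visit G.
        At S: no right child.
      At D: no right child.
    At Q: no right child.
  At A: go right to L.
    L is a leaf — visit L.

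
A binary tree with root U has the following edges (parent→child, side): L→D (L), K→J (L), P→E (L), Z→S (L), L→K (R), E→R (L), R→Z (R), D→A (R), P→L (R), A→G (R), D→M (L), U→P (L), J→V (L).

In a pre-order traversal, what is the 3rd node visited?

E

Pre-order visits the node, then its left subtree, then its right subtree.
Visit U.
At U: go left to P.
  Visit P.
  At P: go left to E.
    Visit E.
    At E: go left to R.
      Visit R.
      At R: no left child.
      At R: go right to Z.
        Visit Z.
        At Z: go left to S.
          S is a leaf — visit S.
        At Z: no right child.
    At E: no right child.
  At P: go right to L.
    Visit L.
    At L: go left to D.
      Visit D.
      At D: go left to M.
        M is a leaf — visit M.
      At D: go right to A.
        Visit A.
        At A: no left child.
        At A: go right to G.
          G is a leaf — visit G.
    At L: go right to K.
      Visit K.
      At K: go left to J.
        Visit J.
        At J: go left to V.
          V is a leaf — visit V.
        At J: no right child.
      At K: no right child.
At U: no right child.
Full pre-order sequence: U, P, E, R, Z, S, L, D, M, A, G, K, J, V.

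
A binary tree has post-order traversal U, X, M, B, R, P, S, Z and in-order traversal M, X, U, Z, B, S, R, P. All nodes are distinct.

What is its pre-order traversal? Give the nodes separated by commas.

Z, M, X, U, S, B, P, R

The last element of post-order is the root; it splits in-order into left and right subtrees.
Root Z: left subtree has 3 nodes {M, X, U}, right has 4 {B, S, R, P}.
  Root M: left subtree has 0 nodes { }, right has 2 {X, U}.
    Root X: left subtree has 0 nodes { }, right has 1 {U}.
  Root S: left subtree has 1 node {B}, right has 2 {R, P}.
    Root P: left subtree has 1 node {R}, right has 0 { }.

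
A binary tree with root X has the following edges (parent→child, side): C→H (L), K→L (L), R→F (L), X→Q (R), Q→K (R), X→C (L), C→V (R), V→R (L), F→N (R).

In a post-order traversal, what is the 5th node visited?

Post-order visits the left subtree, then the right subtree, then the node.
At X: go left to C.
  At C: go left to H.
    H is a leaf — visit H.
  At C: go right to V.
    At V: go left to R.
      At R: go left to F.
        At F: no left child.
        At F: go right to N.
          N is a leaf — visit N.
        Visit F.
      At R: no right child.
      Visit R.
    At V: no right child.
    Visit V.
  Visit C.
At X: go right to Q.
  At Q: no left child.
  At Q: go right to K.
    At K: go left to L.
      L is a leaf — visit L.
    At K: no right child.
    Visit K.
  Visit Q.
Visit X.
Full post-order sequence: H, N, F, R, V, C, L, K, Q, X.

V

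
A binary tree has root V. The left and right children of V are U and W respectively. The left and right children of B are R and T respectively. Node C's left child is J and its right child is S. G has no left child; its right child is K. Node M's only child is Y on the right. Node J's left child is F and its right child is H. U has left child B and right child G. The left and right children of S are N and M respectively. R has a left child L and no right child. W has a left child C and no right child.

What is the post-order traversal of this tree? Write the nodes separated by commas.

Post-order visits the left subtree, then the right subtree, then the node.
At V: go left to U.
  At U: go left to B.
    At B: go left to R.
      At R: go left to L.
        L is a leaf — visit L.
      At R: no right child.
      Visit R.
    At B: go right to T.
      T is a leaf — visit T.
    Visit B.
  At U: go right to G.
    At G: no left child.
    At G: go right to K.
      K is a leaf — visit K.
    Visit G.
  Visit U.
At V: go right to W.
  At W: go left to C.
    At C: go left to J.
      At J: go left to F.
        F is a leaf — visit F.
      At J: go right to H.
        H is a leaf — visit H.
      Visit J.
    At C: go right to S.
      At S: go left to N.
        N is a leaf — visit N.
      At S: go right to M.
        At M: no left child.
        At M: go right to Y.
          Y is a leaf — visit Y.
        Visit M.
      Visit S.
    Visit C.
  At W: no right child.
  Visit W.
Visit V.

L, R, T, B, K, G, U, F, H, J, N, Y, M, S, C, W, V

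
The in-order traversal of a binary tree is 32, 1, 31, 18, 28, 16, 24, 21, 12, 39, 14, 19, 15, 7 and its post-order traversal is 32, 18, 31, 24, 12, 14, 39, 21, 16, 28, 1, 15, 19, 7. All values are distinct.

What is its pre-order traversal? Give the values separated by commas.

The last element of post-order is the root; it splits in-order into left and right subtrees.
Root 7: left subtree has 13 nodes {32, 1, 31, 18, 28, 16, 24, 21, 12, 39, 14, 19, 15}, right has 0 { }.
  Root 19: left subtree has 11 nodes {32, 1, 31, 18, 28, 16, 24, 21, 12, 39, 14}, right has 1 {15}.
    Root 1: left subtree has 1 node {32}, right has 9 {31, 18, 28, 16, 24, 21, 12, 39, 14}.
      Root 28: left subtree has 2 nodes {31, 18}, right has 6 {16, 24, 21, 12, 39, 14}.
        Root 31: left subtree has 0 nodes { }, right has 1 {18}.
        Root 16: left subtree has 0 nodes { }, right has 5 {24, 21, 12, 39, 14}.
          Root 21: left subtree has 1 node {24}, right has 3 {12, 39, 14}.
            Root 39: left subtree has 1 node {12}, right has 1 {14}.

7, 19, 1, 32, 28, 31, 18, 16, 21, 24, 39, 12, 14, 15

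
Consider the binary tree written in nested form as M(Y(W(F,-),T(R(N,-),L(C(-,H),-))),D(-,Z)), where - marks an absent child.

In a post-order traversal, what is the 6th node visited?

Post-order visits the left subtree, then the right subtree, then the node.
At M: go left to Y.
  At Y: go left to W.
    At W: go left to F.
      F is a leaf — visit F.
    At W: no right child.
    Visit W.
  At Y: go right to T.
    At T: go left to R.
      At R: go left to N.
        N is a leaf — visit N.
      At R: no right child.
      Visit R.
    At T: go right to L.
      At L: go left to C.
        At C: no left child.
        At C: go right to H.
          H is a leaf — visit H.
        Visit C.
      At L: no right child.
      Visit L.
    Visit T.
  Visit Y.
At M: go right to D.
  At D: no left child.
  At D: go right to Z.
    Z is a leaf — visit Z.
  Visit D.
Visit M.
Full post-order sequence: F, W, N, R, H, C, L, T, Y, Z, D, M.

C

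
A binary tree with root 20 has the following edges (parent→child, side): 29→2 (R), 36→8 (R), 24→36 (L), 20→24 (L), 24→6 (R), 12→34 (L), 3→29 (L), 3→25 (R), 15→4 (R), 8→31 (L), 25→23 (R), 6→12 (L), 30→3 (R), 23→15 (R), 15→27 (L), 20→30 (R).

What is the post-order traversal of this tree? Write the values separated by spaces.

31 8 36 34 12 6 24 2 29 27 4 15 23 25 3 30 20

Post-order visits the left subtree, then the right subtree, then the node.
At 20: go left to 24.
  At 24: go left to 36.
    At 36: no left child.
    At 36: go right to 8.
      At 8: go left to 31.
        31 is a leaf — visit 31.
      At 8: no right child.
      Visit 8.
    Visit 36.
  At 24: go right to 6.
    At 6: go left to 12.
      At 12: go left to 34.
        34 is a leaf — visit 34.
      At 12: no right child.
      Visit 12.
    At 6: no right child.
    Visit 6.
  Visit 24.
At 20: go right to 30.
  At 30: no left child.
  At 30: go right to 3.
    At 3: go left to 29.
      At 29: no left child.
      At 29: go right to 2.
        2 is a leaf — visit 2.
      Visit 29.
    At 3: go right to 25.
      At 25: no left child.
      At 25: go right to 23.
        At 23: no left child.
        At 23: go right to 15.
          At 15: go left to 27.
            27 is a leaf — visit 27.
          At 15: go right to 4.
            4 is a leaf — visit 4.
          Visit 15.
        Visit 23.
      Visit 25.
    Visit 3.
  Visit 30.
Visit 20.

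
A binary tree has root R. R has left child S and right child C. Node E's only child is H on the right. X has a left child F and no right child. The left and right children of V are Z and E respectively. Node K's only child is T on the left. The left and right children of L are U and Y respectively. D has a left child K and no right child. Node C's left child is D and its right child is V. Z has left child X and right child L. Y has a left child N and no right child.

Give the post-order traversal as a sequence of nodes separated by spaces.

S T K D F X U N Y L Z H E V C R

Post-order visits the left subtree, then the right subtree, then the node.
At R: go left to S.
  S is a leaf — visit S.
At R: go right to C.
  At C: go left to D.
    At D: go left to K.
      At K: go left to T.
        T is a leaf — visit T.
      At K: no right child.
      Visit K.
    At D: no right child.
    Visit D.
  At C: go right to V.
    At V: go left to Z.
      At Z: go left to X.
        At X: go left to F.
          F is a leaf — visit F.
        At X: no right child.
        Visit X.
      At Z: go right to L.
        At L: go left to U.
          U is a leaf — visit U.
        At L: go right to Y.
          At Y: go left to N.
            N is a leaf — visit N.
          At Y: no right child.
          Visit Y.
        Visit L.
      Visit Z.
    At V: go right to E.
      At E: no left child.
      At E: go right to H.
        H is a leaf — visit H.
      Visit E.
    Visit V.
  Visit C.
Visit R.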